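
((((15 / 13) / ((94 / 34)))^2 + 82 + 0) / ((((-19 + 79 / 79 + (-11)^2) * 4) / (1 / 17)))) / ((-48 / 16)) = -30677347 / 7844220852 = -0.00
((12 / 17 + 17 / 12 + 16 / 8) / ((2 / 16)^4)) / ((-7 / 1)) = -861184 / 357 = -2412.28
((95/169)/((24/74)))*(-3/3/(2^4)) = -3515/32448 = -0.11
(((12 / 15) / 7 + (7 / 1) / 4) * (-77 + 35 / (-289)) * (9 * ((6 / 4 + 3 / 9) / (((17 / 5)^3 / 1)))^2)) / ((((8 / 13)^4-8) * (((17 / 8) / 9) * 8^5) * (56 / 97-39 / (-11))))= 5386532863425553125 / 479470146658477304938496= 0.00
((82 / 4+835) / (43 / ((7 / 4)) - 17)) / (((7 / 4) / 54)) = 184788 / 53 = 3486.57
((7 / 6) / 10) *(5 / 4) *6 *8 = 7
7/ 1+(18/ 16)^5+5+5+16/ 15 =9765863/ 491520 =19.87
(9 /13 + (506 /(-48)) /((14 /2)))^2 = 3157729 /4769856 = 0.66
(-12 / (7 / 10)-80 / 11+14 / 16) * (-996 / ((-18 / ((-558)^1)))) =111933219 / 154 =726839.08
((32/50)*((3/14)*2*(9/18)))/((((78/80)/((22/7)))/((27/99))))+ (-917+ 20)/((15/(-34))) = 6476126/3185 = 2033.32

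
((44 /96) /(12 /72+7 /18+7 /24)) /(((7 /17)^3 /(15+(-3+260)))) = 2107.68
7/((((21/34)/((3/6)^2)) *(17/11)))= 11/6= 1.83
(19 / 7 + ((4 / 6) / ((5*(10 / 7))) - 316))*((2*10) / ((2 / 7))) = -328852 / 15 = -21923.47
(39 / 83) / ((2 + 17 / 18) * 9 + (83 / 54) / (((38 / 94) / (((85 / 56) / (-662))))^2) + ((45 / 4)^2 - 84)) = 1044858792466944 / 153572584549743265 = 0.01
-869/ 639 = -1.36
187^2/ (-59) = -34969/ 59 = -592.69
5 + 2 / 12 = 31 / 6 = 5.17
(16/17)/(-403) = -0.00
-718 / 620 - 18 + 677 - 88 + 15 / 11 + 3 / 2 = 976463 / 1705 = 572.71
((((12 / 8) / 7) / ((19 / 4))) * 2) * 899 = 10788 / 133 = 81.11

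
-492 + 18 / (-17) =-8382 / 17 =-493.06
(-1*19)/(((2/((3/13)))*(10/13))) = -57/20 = -2.85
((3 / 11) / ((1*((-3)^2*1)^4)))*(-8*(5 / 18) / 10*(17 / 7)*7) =-34 / 216513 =-0.00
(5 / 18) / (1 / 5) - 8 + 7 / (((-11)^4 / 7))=-1741397 / 263538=-6.61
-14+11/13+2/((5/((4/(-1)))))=-959/65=-14.75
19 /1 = 19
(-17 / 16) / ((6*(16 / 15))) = -0.17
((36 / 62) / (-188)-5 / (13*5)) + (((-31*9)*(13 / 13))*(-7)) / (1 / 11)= 813815975 / 37882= 21482.92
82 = 82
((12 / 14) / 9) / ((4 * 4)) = 1 / 168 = 0.01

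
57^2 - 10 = 3239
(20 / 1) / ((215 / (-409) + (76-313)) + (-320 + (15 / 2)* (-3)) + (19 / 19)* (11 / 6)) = -12270 / 354721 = -0.03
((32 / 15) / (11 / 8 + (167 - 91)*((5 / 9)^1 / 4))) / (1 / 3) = 2304 / 4295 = 0.54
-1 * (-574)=574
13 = 13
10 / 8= 5 / 4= 1.25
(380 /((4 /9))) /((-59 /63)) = -53865 /59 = -912.97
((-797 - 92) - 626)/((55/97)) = -29391/11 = -2671.91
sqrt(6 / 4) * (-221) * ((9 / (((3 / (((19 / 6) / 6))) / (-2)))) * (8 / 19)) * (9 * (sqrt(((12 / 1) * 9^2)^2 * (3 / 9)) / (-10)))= -644436 * sqrt(2) / 5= -182274.03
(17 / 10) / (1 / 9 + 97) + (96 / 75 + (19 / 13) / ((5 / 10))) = 2397713 / 568100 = 4.22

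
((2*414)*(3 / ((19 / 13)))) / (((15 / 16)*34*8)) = 10764 / 1615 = 6.67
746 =746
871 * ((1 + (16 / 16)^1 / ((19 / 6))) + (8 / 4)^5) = 551343 / 19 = 29018.05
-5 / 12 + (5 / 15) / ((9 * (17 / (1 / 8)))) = -1529 / 3672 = -0.42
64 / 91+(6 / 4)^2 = 1075 / 364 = 2.95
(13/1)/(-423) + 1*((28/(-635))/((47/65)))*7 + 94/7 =4877693/376047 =12.97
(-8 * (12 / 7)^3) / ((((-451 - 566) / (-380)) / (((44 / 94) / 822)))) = -2140160 / 249569201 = -0.01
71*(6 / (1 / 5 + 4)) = 710 / 7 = 101.43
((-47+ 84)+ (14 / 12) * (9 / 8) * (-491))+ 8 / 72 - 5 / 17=-607.62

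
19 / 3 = 6.33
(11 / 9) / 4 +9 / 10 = 217 / 180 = 1.21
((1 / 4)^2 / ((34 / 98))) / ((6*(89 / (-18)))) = -147 / 24208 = -0.01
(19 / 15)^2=361 / 225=1.60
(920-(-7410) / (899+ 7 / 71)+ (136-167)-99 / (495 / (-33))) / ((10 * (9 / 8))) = 288488158 / 3590775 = 80.34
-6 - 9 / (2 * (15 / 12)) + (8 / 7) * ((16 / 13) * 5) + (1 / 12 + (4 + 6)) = 41039 / 5460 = 7.52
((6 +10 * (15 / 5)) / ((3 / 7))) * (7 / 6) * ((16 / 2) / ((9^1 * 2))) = 392 / 9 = 43.56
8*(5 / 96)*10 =4.17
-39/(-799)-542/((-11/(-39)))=-16888833/8789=-1921.59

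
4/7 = 0.57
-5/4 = -1.25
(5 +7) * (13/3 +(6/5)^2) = 1732/25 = 69.28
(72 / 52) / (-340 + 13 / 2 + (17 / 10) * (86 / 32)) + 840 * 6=1149416400 / 228059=5040.00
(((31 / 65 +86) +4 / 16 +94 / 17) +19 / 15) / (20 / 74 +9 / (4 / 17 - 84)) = 3266958956 / 5687877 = 574.37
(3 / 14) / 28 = 3 / 392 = 0.01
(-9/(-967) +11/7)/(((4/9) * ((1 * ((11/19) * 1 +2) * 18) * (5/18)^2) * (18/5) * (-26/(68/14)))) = -1555245/30182971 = -0.05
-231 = -231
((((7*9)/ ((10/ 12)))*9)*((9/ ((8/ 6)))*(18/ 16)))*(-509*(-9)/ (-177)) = -133723.47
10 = 10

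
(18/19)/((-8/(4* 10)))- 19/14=-1621/266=-6.09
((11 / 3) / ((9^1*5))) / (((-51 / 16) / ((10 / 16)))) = -22 / 1377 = -0.02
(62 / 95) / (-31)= -0.02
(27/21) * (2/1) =2.57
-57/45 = -19/15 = -1.27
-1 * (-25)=25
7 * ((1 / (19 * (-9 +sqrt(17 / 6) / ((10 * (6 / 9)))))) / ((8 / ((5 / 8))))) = -2625 / 820154 - 175 * sqrt(102) / 19683696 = -0.00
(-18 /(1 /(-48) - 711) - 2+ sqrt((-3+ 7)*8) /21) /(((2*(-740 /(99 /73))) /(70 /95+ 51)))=3279290949 /35029323020 - 32439*sqrt(2) /3592330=0.08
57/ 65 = 0.88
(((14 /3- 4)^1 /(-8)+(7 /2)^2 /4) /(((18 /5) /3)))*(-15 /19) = -3575 /1824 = -1.96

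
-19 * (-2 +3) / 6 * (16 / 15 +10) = -1577 / 45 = -35.04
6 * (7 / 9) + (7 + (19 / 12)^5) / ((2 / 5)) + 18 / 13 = 313314563 / 6469632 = 48.43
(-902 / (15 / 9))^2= 7322436 / 25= 292897.44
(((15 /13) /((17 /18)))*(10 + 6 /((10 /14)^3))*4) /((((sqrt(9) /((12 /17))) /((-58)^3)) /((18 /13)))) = -10037735073792 /1221025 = -8220744.93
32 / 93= 0.34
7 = 7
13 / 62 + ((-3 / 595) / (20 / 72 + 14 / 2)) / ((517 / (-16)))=523921913 / 2498449030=0.21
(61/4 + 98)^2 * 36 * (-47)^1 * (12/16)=-260410221/16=-16275638.81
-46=-46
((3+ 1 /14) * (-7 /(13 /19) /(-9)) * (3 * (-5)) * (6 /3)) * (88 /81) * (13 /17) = -359480 /4131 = -87.02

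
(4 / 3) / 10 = 2 / 15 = 0.13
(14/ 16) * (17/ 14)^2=289/ 224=1.29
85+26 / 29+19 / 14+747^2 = 226587079 / 406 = 558096.25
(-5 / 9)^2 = 25 / 81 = 0.31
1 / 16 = 0.06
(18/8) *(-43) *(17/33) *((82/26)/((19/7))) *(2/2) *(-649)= 37134069/988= 37585.09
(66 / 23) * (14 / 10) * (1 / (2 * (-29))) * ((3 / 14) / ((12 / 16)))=-66 / 3335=-0.02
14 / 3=4.67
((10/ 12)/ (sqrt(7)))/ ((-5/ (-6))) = sqrt(7)/ 7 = 0.38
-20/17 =-1.18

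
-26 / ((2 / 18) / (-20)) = 4680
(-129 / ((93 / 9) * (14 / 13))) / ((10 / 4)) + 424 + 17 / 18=8208607 / 19530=420.31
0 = 0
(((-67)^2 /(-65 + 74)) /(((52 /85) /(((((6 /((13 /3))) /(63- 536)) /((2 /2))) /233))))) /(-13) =381565 /484258346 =0.00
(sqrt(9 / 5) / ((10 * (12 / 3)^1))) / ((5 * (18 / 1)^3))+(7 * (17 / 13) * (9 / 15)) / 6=sqrt(5) / 1944000+119 / 130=0.92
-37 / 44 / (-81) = 37 / 3564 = 0.01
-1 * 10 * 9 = -90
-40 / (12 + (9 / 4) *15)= -160 / 183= -0.87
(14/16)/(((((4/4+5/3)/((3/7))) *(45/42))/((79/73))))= 0.14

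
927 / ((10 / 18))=8343 / 5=1668.60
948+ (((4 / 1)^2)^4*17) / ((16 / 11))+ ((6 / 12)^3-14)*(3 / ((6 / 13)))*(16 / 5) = 3833057 / 5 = 766611.40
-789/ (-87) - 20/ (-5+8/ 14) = 12213/ 899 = 13.59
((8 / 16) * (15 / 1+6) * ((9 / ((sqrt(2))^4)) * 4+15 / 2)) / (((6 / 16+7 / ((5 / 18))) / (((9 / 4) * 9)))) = 8505 / 62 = 137.18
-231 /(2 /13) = -3003 /2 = -1501.50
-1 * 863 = -863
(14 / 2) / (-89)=-7 / 89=-0.08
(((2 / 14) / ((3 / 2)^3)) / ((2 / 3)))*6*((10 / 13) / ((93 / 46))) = 3680 / 25389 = 0.14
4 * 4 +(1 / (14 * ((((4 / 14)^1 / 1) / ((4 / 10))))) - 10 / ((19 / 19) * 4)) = 68 / 5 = 13.60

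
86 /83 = 1.04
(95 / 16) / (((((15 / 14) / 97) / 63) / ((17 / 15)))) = 1535219 / 40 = 38380.48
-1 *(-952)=952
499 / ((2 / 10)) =2495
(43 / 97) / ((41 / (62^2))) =165292 / 3977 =41.56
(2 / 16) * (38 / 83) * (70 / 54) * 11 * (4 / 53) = 0.06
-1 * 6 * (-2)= 12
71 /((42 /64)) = 2272 /21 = 108.19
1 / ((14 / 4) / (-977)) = -1954 / 7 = -279.14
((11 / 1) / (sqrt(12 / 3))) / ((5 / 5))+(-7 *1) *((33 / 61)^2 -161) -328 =802.45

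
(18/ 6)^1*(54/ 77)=162/ 77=2.10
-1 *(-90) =90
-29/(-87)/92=1/276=0.00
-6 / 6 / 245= -1 / 245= -0.00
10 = 10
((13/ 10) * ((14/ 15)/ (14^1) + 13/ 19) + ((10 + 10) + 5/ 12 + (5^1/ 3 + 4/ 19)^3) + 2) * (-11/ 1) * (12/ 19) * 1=-6112949821/ 29322225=-208.47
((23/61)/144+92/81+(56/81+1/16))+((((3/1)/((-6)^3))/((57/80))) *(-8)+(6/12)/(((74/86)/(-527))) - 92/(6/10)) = -6356753261/13894092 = -457.51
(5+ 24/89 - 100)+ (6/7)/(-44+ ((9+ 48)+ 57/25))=-11265572/118993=-94.67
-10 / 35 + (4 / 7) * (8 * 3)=94 / 7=13.43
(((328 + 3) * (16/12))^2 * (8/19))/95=14023808/16245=863.27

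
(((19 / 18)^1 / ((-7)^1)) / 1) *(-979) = 18601 / 126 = 147.63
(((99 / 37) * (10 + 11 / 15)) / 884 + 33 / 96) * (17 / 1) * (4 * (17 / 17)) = 492239 / 19240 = 25.58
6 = 6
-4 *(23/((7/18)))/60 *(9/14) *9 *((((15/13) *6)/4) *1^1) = -50301/1274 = -39.48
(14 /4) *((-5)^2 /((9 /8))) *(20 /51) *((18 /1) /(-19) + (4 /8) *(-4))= -784000 /8721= -89.90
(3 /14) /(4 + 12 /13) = 39 /896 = 0.04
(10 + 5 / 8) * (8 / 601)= 0.14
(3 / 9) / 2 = 1 / 6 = 0.17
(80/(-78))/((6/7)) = -140/117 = -1.20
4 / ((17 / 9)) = 36 / 17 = 2.12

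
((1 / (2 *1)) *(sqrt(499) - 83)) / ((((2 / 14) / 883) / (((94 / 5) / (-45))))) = 78322.87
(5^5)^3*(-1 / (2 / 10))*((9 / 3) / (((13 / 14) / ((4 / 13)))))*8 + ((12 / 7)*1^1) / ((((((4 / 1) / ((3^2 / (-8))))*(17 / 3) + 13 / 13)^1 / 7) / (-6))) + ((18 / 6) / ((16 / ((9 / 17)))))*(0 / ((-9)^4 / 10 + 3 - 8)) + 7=-106025390624059853 / 87373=-1213480029575.04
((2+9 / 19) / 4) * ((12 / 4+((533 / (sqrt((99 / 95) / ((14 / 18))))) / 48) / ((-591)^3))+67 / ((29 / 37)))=60301 / 1102 - 25051 * sqrt(7315) / 74550827241792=54.72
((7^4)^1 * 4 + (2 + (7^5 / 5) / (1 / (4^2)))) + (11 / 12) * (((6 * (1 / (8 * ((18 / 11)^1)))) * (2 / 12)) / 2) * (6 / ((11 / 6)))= 30426487 / 480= 63388.51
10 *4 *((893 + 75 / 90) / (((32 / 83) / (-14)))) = -15579515 / 12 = -1298292.92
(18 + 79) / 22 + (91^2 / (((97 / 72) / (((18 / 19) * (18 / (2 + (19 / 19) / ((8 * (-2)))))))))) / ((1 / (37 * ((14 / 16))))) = 2201475340429 / 1256926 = 1751475.70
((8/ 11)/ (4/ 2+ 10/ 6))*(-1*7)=-168/ 121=-1.39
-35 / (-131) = 35 / 131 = 0.27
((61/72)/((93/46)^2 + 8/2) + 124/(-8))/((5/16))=-37938064/770085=-49.26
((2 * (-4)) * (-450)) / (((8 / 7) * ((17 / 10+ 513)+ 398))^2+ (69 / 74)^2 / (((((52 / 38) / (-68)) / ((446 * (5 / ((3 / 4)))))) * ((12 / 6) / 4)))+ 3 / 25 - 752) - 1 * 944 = -17089025820130048 / 18102864729767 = -944.00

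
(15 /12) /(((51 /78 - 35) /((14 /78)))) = -35 /5358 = -0.01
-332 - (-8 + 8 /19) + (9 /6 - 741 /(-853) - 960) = -41556445 /32414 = -1282.05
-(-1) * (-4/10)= -2/5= -0.40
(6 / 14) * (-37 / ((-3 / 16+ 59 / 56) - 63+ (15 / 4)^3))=7104 / 4211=1.69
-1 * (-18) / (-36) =-1 / 2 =-0.50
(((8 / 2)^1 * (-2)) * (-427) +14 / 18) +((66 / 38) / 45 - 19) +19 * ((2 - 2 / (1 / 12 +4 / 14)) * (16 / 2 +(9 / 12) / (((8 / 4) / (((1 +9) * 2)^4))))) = -103241916637 / 26505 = -3895186.44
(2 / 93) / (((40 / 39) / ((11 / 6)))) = 143 / 3720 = 0.04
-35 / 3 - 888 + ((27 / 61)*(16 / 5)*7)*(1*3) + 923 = 48566 / 915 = 53.08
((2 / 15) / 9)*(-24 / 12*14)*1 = -56 / 135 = -0.41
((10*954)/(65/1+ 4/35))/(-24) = -525/86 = -6.10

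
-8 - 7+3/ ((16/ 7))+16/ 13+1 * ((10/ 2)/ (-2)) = -3111/ 208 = -14.96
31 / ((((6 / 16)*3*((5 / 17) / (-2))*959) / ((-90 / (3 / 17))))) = 286688 / 2877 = 99.65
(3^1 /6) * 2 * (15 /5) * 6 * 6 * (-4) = -432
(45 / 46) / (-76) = -45 / 3496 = -0.01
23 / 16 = 1.44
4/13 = 0.31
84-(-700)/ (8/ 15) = 2793/ 2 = 1396.50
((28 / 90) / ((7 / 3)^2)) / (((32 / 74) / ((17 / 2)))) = 629 / 560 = 1.12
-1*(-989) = 989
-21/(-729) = 7/243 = 0.03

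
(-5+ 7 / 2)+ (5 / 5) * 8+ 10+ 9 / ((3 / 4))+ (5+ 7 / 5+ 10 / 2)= 399 / 10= 39.90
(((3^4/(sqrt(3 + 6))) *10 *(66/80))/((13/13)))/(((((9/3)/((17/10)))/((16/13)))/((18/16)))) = 45441/260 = 174.77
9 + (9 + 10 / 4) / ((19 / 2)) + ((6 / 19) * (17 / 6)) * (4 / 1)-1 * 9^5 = -1121669 / 19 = -59035.21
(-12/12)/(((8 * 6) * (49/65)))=-65/2352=-0.03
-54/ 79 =-0.68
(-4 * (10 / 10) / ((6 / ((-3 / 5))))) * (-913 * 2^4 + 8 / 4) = -29212 / 5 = -5842.40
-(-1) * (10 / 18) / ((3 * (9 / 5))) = 25 / 243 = 0.10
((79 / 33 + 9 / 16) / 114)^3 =3803721481 / 218080242597888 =0.00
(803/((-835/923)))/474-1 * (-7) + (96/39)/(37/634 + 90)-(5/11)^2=175891295811911/35547317223990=4.95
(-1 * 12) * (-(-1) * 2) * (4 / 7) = -96 / 7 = -13.71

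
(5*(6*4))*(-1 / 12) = -10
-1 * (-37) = 37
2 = 2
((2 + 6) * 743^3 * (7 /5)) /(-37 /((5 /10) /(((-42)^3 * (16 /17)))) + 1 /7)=2733388920248 /3070206805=890.29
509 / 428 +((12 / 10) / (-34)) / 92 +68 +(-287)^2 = 34489665077 / 418370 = 82438.19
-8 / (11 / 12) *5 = -480 / 11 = -43.64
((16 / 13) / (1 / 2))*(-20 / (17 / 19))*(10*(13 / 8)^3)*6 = -240825 / 17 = -14166.18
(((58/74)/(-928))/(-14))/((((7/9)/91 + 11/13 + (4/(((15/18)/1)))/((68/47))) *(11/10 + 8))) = 3825/2407315904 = 0.00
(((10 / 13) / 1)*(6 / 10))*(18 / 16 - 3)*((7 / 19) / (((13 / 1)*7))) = -0.00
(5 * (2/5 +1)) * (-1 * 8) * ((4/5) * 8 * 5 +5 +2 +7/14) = -2212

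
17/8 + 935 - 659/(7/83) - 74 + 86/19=-6946.21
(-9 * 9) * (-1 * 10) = 810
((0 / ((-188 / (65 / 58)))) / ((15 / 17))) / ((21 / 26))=0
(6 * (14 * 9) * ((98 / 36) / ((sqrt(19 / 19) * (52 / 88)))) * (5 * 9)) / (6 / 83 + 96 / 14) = 17935470 / 793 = 22617.24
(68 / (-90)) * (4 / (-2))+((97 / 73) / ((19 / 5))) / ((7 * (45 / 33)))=676217 / 436905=1.55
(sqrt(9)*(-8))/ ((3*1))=-8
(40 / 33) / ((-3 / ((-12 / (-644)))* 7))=-40 / 37191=-0.00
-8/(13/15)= -120/13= -9.23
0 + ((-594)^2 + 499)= 353335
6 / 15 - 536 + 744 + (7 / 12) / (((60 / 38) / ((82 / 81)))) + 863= 3125293 / 2916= 1071.77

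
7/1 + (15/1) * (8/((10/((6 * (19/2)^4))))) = 1172903/2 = 586451.50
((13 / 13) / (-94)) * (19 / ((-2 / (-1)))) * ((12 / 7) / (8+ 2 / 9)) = -513 / 24346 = -0.02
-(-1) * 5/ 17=5/ 17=0.29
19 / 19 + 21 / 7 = 4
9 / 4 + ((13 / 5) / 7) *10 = 167 / 28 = 5.96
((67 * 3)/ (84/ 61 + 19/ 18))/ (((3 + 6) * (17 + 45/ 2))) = 49044/ 211009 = 0.23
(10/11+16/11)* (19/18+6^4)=303511/99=3065.77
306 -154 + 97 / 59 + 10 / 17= 154695 / 1003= 154.23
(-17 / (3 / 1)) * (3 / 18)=-17 / 18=-0.94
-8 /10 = -4 /5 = -0.80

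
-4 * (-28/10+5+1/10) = -46/5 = -9.20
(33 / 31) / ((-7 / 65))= -2145 / 217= -9.88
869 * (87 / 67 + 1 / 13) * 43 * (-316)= -14145950456 / 871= -16241045.30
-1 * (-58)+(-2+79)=135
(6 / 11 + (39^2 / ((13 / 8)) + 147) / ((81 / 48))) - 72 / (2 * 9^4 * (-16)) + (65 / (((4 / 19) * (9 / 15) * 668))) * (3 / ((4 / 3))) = 644.06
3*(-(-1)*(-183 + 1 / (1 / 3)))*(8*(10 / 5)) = -8640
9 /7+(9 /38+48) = 13173 /266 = 49.52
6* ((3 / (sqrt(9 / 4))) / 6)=2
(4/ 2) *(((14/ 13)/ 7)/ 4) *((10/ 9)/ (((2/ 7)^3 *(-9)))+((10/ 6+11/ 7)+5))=6679/ 29484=0.23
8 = 8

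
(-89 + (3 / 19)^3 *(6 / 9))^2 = 372628447489 / 47045881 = 7920.53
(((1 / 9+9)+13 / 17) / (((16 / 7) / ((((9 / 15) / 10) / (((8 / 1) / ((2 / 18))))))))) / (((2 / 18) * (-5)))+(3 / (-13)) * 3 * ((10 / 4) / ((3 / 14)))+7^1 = -22985501 / 21216000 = -1.08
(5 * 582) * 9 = 26190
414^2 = 171396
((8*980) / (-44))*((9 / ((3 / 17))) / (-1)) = 99960 / 11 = 9087.27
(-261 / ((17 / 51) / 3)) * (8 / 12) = -1566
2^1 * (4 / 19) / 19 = 8 / 361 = 0.02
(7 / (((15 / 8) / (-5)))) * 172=-9632 / 3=-3210.67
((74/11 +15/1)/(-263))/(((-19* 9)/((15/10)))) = 239/329802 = 0.00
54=54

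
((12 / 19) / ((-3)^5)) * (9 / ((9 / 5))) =-20 / 1539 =-0.01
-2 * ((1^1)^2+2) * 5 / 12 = -5 / 2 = -2.50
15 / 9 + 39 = 122 / 3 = 40.67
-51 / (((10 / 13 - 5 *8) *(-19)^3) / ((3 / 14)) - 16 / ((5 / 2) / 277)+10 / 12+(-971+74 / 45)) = -59670 / 1465990453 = -0.00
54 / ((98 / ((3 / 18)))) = 0.09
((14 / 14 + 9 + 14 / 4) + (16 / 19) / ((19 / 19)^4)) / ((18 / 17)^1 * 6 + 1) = 1853 / 950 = 1.95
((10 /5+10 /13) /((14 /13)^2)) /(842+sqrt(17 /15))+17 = 8859968729 /521087707 - 117 * sqrt(255) /521087707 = 17.00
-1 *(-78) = 78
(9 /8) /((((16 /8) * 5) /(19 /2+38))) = 171 /32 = 5.34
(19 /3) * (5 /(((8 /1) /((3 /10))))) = 19 /16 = 1.19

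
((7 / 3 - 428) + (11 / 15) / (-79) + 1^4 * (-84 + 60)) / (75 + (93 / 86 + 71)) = -15275492 / 4996355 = -3.06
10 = 10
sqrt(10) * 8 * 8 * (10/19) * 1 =640 * sqrt(10)/19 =106.52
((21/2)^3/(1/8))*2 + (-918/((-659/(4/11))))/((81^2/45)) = 3625182086/195723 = 18522.00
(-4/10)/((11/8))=-0.29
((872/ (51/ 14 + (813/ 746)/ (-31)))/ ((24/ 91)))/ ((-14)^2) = 150319/ 32148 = 4.68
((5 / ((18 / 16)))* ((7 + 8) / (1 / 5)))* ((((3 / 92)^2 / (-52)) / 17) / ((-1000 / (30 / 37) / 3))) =135 / 138420256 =0.00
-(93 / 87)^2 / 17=-961 / 14297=-0.07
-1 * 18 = -18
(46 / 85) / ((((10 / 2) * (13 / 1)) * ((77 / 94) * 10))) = 0.00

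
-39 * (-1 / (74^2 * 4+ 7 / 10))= 390 / 219047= 0.00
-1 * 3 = -3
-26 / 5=-5.20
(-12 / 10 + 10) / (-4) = -11 / 5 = -2.20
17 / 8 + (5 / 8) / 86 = 1467 / 688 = 2.13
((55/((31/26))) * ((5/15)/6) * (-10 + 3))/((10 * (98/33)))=-1573/2604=-0.60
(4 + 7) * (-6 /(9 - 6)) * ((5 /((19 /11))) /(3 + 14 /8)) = -4840 /361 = -13.41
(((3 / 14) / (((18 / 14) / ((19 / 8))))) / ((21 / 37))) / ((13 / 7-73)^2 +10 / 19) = 93499 / 678609504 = 0.00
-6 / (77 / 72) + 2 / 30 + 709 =812492 / 1155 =703.46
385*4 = 1540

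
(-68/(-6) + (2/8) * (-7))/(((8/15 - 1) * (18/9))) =-575/56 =-10.27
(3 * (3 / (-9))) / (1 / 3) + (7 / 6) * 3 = 0.50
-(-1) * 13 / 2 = 13 / 2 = 6.50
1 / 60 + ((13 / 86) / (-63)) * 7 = -1 / 7740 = -0.00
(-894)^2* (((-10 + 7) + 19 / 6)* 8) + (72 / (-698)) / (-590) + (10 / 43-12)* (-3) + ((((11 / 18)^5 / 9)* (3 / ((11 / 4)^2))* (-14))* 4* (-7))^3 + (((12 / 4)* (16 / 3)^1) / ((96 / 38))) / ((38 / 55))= 52454227832332676464590804319 / 49220644934156252859990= 1065695.66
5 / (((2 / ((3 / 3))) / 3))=15 / 2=7.50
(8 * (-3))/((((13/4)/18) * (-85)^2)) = -1728/93925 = -0.02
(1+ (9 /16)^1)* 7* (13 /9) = 2275 /144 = 15.80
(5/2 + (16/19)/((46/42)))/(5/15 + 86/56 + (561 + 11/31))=3719814/640919495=0.01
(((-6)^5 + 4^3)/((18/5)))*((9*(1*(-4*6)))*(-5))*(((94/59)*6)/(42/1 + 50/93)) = -30338236800/58351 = -519926.60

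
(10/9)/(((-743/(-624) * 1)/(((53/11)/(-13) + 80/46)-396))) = -368.25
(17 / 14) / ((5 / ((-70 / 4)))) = -17 / 4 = -4.25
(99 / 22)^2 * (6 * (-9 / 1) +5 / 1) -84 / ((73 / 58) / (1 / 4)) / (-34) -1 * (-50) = -4674893 / 4964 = -941.76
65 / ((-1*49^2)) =-65 / 2401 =-0.03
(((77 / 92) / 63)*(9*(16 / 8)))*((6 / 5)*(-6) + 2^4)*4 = 8.42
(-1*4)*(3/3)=-4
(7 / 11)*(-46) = -322 / 11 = -29.27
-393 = -393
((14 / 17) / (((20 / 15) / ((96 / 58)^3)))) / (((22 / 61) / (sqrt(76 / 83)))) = 70834176 * sqrt(1577) / 378541669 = 7.43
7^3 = 343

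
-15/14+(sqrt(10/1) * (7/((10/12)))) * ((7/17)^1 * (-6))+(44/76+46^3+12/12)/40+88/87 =2367.75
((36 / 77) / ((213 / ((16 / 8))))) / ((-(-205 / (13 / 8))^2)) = -507 / 1838005400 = -0.00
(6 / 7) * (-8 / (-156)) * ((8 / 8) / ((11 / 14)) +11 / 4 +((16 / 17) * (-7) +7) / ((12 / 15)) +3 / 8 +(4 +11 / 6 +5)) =70667 / 102102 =0.69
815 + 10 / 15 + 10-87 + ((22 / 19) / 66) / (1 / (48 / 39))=182456 / 247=738.69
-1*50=-50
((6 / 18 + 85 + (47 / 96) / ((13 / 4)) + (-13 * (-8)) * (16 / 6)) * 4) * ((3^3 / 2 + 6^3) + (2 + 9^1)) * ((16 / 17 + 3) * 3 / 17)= 280620321 / 1156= 242751.14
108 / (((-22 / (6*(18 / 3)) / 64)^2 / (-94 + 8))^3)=-160558751983945431197417472 / 1771561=-90631229736907411710.59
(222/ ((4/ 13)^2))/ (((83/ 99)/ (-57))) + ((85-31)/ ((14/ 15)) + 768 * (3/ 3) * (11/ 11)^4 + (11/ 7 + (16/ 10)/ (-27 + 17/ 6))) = -534436417079/ 3369800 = -158595.89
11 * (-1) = -11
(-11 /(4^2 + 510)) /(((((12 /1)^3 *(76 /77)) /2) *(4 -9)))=847 /172696320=0.00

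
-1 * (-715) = 715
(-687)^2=471969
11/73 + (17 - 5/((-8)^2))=79763/4672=17.07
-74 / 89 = -0.83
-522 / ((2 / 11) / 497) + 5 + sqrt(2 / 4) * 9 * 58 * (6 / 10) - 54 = -1426936 + 783 * sqrt(2) / 5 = -1426714.53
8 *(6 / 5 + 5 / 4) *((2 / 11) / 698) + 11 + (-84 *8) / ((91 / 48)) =-85704401 / 249535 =-343.46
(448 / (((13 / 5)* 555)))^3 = 89915392 / 3004685307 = 0.03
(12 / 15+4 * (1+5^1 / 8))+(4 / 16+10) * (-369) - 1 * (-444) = -3330.95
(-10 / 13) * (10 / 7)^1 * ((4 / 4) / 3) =-100 / 273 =-0.37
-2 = -2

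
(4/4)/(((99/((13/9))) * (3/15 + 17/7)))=455/81972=0.01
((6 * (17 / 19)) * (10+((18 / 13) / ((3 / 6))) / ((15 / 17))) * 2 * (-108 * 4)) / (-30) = 12543552 / 6175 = 2031.34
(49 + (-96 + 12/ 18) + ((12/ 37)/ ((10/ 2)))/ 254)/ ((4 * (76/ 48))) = -3265787/ 446405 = -7.32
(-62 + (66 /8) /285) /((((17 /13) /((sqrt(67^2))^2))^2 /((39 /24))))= -1186670950.53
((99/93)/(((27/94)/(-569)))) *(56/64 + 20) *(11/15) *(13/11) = -638649583/16740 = -38151.11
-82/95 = -0.86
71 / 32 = 2.22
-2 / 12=-1 / 6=-0.17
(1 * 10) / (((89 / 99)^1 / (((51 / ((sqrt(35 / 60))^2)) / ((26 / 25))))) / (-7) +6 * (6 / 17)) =7573500 / 1602643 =4.73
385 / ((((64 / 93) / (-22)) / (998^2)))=-98070288855 / 8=-12258786106.88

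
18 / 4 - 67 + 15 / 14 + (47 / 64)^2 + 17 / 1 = -43.89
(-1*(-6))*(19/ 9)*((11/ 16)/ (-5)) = -209/ 120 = -1.74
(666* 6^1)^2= 15968016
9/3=3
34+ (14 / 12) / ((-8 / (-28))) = 457 / 12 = 38.08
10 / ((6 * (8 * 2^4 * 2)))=5 / 768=0.01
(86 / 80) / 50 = 43 / 2000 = 0.02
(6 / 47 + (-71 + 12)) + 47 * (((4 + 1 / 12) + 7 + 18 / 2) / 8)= 266737 / 4512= 59.12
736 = 736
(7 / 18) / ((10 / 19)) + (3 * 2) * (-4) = -4187 / 180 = -23.26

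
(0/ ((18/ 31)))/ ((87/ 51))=0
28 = 28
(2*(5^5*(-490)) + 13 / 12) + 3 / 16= -146999939 / 48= -3062498.73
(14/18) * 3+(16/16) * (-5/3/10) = 13/6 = 2.17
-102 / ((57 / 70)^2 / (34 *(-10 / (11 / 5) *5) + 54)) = 1317139600 / 11913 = 110563.22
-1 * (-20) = 20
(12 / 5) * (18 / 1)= 216 / 5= 43.20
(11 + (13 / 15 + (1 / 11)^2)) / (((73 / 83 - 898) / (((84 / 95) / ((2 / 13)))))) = -325579618 / 4279645975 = -0.08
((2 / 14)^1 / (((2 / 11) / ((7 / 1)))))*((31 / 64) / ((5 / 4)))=341 / 160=2.13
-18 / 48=-3 / 8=-0.38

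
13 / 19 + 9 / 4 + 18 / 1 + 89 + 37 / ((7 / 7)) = 146.93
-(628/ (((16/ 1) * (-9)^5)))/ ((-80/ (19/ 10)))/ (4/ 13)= -0.00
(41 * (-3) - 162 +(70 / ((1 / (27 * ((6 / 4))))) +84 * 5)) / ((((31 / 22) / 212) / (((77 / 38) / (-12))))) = -44442090 / 589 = -75453.46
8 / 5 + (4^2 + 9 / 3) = 103 / 5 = 20.60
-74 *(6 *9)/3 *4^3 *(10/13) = -65575.38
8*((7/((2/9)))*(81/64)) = 5103/16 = 318.94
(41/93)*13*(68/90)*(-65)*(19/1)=-4476134/837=-5347.83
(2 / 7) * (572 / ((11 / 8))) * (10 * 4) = 33280 / 7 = 4754.29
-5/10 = -1/2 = -0.50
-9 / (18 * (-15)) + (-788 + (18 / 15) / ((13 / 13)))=-23603 / 30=-786.77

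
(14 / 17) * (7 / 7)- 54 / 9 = -88 / 17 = -5.18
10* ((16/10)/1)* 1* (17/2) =136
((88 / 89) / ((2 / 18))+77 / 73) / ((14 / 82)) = 2651429 / 45479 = 58.30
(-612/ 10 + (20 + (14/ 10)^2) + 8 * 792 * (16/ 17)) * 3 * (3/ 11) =22659507/ 4675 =4846.95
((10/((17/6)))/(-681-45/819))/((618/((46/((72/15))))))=-52325/651119856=-0.00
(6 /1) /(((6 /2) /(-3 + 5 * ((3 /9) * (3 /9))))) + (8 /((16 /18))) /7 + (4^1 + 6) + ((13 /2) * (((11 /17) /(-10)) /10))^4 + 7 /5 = 65640850664180863 /8418916800000000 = 7.80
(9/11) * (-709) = -6381/11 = -580.09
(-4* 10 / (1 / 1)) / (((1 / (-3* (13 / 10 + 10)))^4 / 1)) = -13206836241 / 250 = -52827344.96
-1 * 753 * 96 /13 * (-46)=3325248 /13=255788.31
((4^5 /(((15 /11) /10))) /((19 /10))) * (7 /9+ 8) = 17797120 /513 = 34692.24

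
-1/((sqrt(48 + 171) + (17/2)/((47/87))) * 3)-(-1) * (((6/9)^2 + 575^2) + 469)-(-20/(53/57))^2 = 330631.78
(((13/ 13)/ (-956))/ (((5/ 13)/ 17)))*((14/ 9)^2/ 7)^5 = -950872832/ 4166707359195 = -0.00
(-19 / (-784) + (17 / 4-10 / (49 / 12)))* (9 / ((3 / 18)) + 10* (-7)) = -1431 / 49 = -29.20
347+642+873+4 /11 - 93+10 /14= 136296 /77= 1770.08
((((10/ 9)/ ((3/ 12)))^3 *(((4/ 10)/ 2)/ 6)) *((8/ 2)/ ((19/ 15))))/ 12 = 32000/ 41553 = 0.77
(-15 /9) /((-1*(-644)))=-5 /1932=-0.00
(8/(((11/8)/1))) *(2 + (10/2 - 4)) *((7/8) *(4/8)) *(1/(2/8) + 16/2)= 1008/11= 91.64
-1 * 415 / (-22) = 415 / 22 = 18.86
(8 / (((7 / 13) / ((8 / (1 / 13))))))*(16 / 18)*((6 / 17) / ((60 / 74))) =3201536 / 5355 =597.86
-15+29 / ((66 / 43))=257 / 66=3.89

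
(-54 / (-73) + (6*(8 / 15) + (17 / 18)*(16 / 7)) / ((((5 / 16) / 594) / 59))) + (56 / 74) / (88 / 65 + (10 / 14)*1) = 267302720432582 / 444787175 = 600967.69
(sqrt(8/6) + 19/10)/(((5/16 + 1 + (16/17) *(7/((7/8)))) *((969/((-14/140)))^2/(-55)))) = -22/174783375 - 88 *sqrt(3)/1992530475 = -0.00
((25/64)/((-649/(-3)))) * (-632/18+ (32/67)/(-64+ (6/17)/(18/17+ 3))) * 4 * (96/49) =-51882440/104402683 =-0.50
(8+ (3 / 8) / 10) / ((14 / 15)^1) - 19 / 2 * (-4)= 10441 / 224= 46.61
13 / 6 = 2.17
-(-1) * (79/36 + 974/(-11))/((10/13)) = -88907/792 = -112.26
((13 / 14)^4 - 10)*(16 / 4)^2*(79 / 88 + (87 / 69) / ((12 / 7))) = -1175491761 / 4859624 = -241.89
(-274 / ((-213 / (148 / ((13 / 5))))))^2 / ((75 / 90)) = 16444647040 / 2555787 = 6434.28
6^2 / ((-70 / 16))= -288 / 35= -8.23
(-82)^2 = 6724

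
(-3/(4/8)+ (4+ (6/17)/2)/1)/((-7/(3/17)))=93/2023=0.05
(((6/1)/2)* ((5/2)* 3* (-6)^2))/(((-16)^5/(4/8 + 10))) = -8505/1048576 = -0.01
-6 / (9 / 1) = -2 / 3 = -0.67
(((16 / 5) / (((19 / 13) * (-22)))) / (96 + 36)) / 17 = -26 / 586245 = -0.00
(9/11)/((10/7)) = 63/110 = 0.57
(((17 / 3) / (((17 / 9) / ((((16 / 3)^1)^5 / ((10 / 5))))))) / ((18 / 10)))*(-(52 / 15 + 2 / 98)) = -1343750144 / 107163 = -12539.31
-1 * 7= -7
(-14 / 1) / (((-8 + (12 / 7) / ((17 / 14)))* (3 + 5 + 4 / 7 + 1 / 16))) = 238 / 967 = 0.25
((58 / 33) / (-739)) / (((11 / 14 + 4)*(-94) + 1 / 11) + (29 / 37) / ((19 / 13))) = 285418 / 53911380939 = 0.00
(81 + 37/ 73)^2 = 35402500/ 5329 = 6643.37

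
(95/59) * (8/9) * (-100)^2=7600000/531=14312.62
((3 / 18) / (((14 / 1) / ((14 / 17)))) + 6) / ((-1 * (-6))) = 613 / 612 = 1.00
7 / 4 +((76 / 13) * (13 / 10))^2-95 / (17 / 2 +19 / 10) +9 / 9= 16697 / 325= 51.38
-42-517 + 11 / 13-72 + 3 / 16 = -131033 / 208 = -629.97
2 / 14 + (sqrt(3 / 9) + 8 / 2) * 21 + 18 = 7 * sqrt(3) + 715 / 7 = 114.27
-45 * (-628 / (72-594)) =-1570 / 29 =-54.14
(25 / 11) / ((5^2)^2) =1 / 275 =0.00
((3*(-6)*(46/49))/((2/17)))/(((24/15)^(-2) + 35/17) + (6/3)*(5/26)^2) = -1294091136/22735265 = -56.92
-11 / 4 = -2.75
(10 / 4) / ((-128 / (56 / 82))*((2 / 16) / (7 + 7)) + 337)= 245 / 32862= 0.01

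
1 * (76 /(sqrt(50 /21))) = 38 * sqrt(42) /5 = 49.25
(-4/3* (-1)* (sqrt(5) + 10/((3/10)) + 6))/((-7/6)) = -944/21 - 8* sqrt(5)/7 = -47.51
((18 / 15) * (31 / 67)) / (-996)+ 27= 1501439 / 55610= 27.00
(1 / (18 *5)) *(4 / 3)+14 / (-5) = -376 / 135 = -2.79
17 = 17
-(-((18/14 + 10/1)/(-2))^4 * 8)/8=38950081/38416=1013.90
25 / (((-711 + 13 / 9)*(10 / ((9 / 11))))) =-0.00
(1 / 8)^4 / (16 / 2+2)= 1 / 40960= 0.00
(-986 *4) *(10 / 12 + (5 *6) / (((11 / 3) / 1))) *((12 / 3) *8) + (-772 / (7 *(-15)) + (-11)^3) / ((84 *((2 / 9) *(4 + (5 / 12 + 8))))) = -2741311468117 / 2409330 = -1137789.95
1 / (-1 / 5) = -5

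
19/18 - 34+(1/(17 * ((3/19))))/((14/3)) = -35198/1071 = -32.86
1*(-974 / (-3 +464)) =-974 / 461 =-2.11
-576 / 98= -288 / 49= -5.88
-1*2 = -2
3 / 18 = 0.17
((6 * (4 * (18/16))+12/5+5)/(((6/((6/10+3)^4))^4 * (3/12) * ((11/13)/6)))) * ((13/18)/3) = 144246390.54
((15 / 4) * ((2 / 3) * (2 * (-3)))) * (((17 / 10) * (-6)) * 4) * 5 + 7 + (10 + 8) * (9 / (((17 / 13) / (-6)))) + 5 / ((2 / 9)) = 79771 / 34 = 2346.21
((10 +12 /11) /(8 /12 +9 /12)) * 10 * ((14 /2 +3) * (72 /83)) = 10540800 /15521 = 679.13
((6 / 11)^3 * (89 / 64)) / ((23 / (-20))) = -12015 / 61226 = -0.20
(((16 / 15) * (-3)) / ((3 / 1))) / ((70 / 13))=-104 / 525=-0.20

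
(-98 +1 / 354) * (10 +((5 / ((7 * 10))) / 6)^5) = -1450819049414531 / 1480470276096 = -979.97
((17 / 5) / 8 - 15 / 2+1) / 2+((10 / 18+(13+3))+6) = 14053 / 720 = 19.52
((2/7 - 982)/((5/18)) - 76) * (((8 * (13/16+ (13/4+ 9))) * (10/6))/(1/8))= -105633616/21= -5030172.19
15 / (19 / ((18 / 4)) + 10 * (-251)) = -135 / 22552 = -0.01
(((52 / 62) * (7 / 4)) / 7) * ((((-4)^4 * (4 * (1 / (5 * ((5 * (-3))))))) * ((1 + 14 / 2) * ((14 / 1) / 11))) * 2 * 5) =-1490944 / 5115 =-291.48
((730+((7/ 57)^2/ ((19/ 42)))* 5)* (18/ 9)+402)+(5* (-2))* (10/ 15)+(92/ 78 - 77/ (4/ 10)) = 890428547/ 535002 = 1664.35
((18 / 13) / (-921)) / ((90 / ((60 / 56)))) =-1 / 55874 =-0.00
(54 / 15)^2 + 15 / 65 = 13.19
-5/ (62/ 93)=-15/ 2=-7.50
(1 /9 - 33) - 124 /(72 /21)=-1243 /18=-69.06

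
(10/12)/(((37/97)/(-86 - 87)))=-83905/222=-377.95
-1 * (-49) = 49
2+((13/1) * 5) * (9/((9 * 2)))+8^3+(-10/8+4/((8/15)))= 2211/4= 552.75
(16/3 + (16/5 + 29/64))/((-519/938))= -4046063/249120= -16.24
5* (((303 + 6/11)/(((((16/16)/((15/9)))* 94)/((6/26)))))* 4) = 166950/6721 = 24.84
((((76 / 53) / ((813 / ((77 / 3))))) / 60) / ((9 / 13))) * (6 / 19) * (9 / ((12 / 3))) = 1001 / 1292670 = 0.00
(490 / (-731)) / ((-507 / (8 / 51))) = 3920 / 18901467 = 0.00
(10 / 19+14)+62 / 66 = 9697 / 627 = 15.47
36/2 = 18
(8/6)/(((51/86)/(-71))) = -24424/153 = -159.63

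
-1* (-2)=2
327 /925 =0.35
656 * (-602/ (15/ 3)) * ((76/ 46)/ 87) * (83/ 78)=-622776224/ 390195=-1596.06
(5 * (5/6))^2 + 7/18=71/4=17.75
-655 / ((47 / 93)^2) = -5665095 / 2209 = -2564.55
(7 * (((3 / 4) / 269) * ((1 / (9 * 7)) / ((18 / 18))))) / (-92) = -1 / 296976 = -0.00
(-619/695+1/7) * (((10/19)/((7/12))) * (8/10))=-349248/647045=-0.54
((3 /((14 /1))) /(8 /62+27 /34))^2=2499561 /46389721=0.05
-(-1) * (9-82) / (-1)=73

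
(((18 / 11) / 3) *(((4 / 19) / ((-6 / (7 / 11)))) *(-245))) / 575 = 0.01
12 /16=3 /4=0.75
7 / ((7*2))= 0.50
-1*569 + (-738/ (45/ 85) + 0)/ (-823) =-466893/ 823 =-567.31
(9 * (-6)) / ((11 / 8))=-432 / 11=-39.27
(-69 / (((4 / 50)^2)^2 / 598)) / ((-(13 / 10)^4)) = 774902343750 / 2197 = 352709305.30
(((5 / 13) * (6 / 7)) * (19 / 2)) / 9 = 95 / 273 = 0.35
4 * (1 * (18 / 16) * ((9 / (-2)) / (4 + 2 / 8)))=-81 / 17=-4.76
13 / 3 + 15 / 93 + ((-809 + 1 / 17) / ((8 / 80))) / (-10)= 813.44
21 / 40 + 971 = 971.52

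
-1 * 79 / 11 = -79 / 11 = -7.18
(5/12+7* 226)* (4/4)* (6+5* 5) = 49054.92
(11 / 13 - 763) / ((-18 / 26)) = 9908 / 9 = 1100.89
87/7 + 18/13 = 1257/91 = 13.81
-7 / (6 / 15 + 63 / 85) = -595 / 97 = -6.13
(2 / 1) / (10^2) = 1 / 50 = 0.02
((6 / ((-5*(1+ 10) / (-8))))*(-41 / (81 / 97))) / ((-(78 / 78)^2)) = 63632 / 1485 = 42.85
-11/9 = -1.22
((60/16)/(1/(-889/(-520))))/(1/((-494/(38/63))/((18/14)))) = -130683/32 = -4083.84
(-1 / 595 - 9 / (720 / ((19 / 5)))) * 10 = -2341 / 4760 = -0.49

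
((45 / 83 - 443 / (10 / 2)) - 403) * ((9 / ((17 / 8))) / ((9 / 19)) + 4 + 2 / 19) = -858766846 / 134045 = -6406.56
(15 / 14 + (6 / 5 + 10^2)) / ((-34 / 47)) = -336473 / 2380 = -141.38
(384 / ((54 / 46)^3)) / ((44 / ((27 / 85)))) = 389344 / 227205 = 1.71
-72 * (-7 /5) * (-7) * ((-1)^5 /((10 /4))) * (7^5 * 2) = 237180384 /25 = 9487215.36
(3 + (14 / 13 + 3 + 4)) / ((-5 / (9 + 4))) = -144 / 5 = -28.80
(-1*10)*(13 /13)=-10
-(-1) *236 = 236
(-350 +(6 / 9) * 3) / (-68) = 87 / 17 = 5.12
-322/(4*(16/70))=-5635/16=-352.19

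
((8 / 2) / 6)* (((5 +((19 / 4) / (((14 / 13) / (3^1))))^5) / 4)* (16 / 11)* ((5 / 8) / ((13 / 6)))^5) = 56549846902703315625 / 287911857455366144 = 196.41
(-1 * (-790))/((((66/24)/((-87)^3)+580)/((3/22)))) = 0.19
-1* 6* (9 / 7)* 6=-324 / 7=-46.29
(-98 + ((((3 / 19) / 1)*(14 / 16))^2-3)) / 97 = -2333063 / 2241088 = -1.04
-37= -37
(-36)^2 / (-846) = -72 / 47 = -1.53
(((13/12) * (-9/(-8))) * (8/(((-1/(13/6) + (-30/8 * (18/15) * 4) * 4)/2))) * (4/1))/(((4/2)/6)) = -507/157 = -3.23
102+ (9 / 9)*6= 108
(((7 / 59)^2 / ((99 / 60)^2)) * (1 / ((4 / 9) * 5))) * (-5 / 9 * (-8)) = 0.01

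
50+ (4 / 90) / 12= 13501 / 270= 50.00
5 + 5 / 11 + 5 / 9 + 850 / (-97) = -26435 / 9603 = -2.75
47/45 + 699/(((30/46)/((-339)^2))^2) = 4883505043671046/225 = 21704466860760.20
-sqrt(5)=-2.24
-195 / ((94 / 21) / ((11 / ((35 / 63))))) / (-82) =81081 / 7708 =10.52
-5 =-5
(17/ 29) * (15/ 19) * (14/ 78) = 0.08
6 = 6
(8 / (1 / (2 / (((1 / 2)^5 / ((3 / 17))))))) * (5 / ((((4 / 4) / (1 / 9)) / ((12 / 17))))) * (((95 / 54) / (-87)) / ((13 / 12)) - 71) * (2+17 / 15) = -69583366144 / 8825193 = -7884.63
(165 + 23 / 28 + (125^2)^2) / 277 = 6835942143 / 7756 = 881374.70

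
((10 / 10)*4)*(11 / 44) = 1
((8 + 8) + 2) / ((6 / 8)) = 24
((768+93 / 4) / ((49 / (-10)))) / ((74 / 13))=-205725 / 7252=-28.37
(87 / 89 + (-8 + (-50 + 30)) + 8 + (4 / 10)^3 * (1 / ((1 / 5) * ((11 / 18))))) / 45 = -452759 / 1101375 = -0.41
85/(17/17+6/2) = 85/4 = 21.25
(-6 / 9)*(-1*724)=1448 / 3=482.67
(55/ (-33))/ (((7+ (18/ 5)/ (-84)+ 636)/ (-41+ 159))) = -41300/ 135021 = -0.31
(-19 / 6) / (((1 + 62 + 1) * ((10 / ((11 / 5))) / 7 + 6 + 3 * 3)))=-1463 / 462720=-0.00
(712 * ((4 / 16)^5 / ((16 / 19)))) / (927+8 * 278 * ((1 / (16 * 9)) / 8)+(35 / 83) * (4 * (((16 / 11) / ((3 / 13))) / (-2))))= 13894947 / 15542973184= 0.00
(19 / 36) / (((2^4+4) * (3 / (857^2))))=13954531 / 2160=6460.43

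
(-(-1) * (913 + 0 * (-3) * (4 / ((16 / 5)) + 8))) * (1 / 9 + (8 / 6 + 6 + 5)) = 102256 / 9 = 11361.78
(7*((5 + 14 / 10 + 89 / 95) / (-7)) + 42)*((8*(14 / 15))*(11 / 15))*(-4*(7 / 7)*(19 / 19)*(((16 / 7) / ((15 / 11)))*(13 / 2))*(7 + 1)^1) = -21216825344 / 320625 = -66173.33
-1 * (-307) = 307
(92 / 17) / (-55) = -92 / 935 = -0.10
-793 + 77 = -716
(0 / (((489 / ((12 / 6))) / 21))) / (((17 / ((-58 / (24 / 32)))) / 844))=0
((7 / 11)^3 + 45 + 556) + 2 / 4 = 1601879 / 2662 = 601.76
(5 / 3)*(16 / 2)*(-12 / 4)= -40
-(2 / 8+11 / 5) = -49 / 20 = -2.45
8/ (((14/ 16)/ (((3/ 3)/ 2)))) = 32/ 7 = 4.57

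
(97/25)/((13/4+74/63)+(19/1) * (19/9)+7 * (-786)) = -2716/3820225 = -0.00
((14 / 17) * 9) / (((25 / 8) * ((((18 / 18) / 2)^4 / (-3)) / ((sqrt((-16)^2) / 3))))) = -258048 / 425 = -607.17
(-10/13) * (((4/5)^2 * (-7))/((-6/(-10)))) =224/39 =5.74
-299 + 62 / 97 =-28941 / 97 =-298.36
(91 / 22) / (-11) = -91 / 242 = -0.38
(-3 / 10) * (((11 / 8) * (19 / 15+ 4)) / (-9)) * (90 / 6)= 3.62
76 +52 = 128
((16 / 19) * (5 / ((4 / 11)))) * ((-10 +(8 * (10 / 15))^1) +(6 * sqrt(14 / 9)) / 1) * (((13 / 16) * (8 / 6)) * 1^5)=-10010 / 171 +1430 * sqrt(14) / 57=35.33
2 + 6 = 8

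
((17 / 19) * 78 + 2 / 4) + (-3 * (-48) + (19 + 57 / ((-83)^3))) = 233.29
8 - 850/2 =-417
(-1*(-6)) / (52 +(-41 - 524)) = -2 / 171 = -0.01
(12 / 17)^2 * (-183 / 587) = -26352 / 169643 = -0.16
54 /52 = 27 /26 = 1.04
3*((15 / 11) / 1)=45 / 11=4.09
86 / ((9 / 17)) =1462 / 9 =162.44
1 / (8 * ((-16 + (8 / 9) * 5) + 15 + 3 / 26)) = 0.04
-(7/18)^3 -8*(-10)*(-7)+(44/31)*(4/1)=-100227721/180792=-554.38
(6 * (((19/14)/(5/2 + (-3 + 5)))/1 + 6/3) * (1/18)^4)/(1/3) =145/367416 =0.00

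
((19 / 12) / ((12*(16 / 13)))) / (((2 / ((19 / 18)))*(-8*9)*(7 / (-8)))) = 4693 / 5225472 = 0.00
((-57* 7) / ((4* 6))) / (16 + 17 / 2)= -19 / 28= -0.68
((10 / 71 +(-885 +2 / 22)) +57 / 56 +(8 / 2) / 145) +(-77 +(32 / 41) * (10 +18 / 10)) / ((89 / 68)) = -21648753068203 / 23140936280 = -935.52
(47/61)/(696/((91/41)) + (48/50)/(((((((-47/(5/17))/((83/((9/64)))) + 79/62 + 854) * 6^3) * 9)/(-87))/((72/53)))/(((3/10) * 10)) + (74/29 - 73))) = 809880253122395/329612908596282856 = 0.00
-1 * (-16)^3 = 4096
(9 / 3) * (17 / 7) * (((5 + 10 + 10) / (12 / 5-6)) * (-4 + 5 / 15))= 23375 / 126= 185.52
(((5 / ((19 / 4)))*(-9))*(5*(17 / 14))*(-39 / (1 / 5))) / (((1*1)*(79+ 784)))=1491750 / 114779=13.00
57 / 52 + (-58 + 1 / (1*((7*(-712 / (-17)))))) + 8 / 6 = -10800911 / 194376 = -55.57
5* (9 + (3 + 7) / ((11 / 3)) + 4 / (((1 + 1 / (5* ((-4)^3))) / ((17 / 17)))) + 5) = 103.70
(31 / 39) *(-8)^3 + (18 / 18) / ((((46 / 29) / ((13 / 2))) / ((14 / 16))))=-11578871 / 28704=-403.39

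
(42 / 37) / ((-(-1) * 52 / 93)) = 1953 / 962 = 2.03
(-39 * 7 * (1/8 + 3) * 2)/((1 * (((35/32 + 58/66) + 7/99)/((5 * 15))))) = -405405000/6473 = -62630.16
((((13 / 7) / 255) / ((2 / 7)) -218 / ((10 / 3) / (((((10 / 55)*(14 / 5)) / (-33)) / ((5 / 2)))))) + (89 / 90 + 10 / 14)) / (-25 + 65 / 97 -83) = -3350361473 / 168646487625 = -0.02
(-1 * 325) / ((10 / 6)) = -195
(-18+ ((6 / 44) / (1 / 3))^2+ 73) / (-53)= -26701 / 25652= -1.04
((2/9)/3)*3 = 2/9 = 0.22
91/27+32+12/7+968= 189961/189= 1005.08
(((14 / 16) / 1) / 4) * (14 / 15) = 49 / 240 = 0.20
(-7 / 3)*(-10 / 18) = 35 / 27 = 1.30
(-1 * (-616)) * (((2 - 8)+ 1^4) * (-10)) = 30800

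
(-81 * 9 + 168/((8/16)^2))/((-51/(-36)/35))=-23940/17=-1408.24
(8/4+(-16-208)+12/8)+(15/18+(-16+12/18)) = -235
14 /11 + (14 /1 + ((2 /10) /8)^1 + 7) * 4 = 9391 /110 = 85.37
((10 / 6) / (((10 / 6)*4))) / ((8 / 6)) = 3 / 16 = 0.19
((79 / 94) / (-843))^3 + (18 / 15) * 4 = 11942012633706517 / 2487919299202440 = 4.80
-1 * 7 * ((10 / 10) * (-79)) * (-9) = -4977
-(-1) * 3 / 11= 3 / 11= 0.27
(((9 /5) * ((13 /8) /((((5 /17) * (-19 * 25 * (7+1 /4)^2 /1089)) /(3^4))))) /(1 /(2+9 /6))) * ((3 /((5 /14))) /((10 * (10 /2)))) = -25790812047 /1248359375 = -20.66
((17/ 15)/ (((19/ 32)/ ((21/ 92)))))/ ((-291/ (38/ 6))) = -952/ 100395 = -0.01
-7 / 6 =-1.17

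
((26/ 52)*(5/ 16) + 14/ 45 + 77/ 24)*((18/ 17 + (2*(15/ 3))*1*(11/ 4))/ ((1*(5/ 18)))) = 5139503/ 13600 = 377.90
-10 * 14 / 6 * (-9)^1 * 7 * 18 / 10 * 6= 15876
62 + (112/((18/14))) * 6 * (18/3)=3198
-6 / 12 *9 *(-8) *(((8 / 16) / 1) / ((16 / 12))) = 27 / 2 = 13.50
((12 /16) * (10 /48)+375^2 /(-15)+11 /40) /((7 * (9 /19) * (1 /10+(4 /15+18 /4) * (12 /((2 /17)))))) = -1055507 /181552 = -5.81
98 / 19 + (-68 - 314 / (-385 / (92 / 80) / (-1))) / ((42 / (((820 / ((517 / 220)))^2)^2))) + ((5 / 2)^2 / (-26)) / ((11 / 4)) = -94846489085867615962829 / 3897879423438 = -24332843267.43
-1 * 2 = -2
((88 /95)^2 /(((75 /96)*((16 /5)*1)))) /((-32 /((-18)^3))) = 2822688 /45125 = 62.55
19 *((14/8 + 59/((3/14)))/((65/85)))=1073975/156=6884.46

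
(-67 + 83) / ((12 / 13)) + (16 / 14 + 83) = 2131 / 21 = 101.48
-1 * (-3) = 3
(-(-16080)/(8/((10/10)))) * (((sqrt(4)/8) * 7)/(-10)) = -1407/4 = -351.75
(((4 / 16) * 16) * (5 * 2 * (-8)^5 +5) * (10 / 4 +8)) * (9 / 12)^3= -185791725 / 32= -5805991.41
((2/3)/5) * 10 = 4/3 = 1.33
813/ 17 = 47.82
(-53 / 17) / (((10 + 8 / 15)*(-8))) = 795 / 21488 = 0.04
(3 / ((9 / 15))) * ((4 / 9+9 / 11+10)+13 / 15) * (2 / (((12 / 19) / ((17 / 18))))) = 484823 / 2673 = 181.38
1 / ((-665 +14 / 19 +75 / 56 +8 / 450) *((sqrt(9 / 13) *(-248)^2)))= -9975 *sqrt(13) / 1220083439672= -0.00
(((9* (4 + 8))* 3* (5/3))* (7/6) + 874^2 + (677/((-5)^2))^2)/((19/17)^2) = 138221353331/225625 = 612615.42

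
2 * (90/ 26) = 90/ 13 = 6.92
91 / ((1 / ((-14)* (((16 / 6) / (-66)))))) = 5096 / 99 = 51.47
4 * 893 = 3572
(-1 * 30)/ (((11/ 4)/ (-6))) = 720/ 11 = 65.45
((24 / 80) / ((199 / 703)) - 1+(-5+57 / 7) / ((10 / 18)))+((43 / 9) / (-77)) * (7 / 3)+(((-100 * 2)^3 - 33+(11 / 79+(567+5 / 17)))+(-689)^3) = -1861808351794319573 / 5556273030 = -335082228.99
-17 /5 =-3.40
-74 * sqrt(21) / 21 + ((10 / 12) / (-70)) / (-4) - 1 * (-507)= 490.85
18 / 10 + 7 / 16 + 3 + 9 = 1139 / 80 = 14.24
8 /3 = 2.67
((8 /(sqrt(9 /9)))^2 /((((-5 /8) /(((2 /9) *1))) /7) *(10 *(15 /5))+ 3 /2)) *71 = -254464 /591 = -430.57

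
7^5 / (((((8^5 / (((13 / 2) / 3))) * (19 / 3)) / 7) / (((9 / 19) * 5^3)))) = 1720616625 / 23658496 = 72.73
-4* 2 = -8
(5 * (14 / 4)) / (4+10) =5 / 4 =1.25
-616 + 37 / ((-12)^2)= -88667 / 144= -615.74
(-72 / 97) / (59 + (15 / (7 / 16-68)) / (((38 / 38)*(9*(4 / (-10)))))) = -233496 / 18579089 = -0.01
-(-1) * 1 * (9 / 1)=9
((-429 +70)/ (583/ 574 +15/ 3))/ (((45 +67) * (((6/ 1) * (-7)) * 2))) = 14719/ 2320416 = 0.01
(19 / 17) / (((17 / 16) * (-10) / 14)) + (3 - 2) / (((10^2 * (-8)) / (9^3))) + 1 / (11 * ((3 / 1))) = -17957113 / 7629600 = -2.35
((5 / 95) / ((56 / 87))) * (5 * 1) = 435 / 1064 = 0.41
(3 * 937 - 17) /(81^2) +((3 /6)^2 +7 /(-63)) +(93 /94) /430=75188189 /132597810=0.57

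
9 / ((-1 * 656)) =-9 / 656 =-0.01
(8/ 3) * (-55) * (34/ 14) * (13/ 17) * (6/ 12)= -2860/ 21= -136.19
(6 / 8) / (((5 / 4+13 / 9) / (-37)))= -999 / 97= -10.30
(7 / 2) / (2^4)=7 / 32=0.22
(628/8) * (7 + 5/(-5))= 471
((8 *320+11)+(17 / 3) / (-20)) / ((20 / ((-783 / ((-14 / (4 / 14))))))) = 40257423 / 19600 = 2053.95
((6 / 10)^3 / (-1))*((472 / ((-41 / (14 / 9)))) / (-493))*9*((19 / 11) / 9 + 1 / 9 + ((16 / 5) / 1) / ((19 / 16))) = -558917856 / 2640323125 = -0.21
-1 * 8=-8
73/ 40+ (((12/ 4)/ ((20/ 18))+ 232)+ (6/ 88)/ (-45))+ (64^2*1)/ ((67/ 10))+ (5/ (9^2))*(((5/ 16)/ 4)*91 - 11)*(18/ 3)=898294769/ 1061280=846.43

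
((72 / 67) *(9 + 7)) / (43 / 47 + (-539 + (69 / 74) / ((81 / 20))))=-13522464 / 423002825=-0.03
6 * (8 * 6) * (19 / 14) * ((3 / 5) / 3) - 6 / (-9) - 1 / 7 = 78.70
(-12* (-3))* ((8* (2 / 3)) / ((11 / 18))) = 3456 / 11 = 314.18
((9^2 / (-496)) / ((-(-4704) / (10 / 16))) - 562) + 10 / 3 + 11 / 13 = -557.82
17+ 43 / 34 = 621 / 34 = 18.26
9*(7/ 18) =7/ 2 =3.50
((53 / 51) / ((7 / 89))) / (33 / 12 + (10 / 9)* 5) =56604 / 35581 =1.59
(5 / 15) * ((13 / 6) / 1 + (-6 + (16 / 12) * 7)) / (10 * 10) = 11 / 600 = 0.02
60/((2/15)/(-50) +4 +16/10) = 22500/2099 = 10.72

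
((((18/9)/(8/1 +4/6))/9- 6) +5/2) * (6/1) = -271/13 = -20.85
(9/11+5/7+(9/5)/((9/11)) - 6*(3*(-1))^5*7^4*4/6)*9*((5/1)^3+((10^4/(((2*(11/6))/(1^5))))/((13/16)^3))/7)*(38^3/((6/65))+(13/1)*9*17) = 10686952628524565475525/1002001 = 10665610741430962.12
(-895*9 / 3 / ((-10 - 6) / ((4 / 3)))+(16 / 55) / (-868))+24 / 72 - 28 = 28083007 / 143220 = 196.08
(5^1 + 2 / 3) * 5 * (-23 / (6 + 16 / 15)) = -9775 / 106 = -92.22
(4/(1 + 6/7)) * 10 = 21.54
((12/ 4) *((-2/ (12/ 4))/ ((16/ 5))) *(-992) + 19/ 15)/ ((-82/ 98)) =-456631/ 615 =-742.49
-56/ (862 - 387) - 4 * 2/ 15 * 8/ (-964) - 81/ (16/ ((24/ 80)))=-17937431/ 10989600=-1.63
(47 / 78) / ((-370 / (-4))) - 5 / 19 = -35182 / 137085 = -0.26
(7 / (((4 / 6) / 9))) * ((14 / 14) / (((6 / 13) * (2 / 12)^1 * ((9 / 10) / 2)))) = 2730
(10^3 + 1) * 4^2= 16016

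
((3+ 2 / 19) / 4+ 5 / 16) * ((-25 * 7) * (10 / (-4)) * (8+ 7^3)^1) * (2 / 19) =101658375 / 5776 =17600.13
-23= -23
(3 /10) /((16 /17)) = 51 /160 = 0.32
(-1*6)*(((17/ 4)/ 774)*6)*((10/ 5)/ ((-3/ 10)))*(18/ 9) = 340/ 129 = 2.64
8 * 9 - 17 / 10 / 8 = 5743 / 80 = 71.79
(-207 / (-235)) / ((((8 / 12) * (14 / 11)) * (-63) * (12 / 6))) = -0.01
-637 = -637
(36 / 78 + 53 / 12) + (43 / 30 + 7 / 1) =3461 / 260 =13.31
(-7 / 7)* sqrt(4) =-2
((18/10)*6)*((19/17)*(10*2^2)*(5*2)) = 82080/17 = 4828.24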